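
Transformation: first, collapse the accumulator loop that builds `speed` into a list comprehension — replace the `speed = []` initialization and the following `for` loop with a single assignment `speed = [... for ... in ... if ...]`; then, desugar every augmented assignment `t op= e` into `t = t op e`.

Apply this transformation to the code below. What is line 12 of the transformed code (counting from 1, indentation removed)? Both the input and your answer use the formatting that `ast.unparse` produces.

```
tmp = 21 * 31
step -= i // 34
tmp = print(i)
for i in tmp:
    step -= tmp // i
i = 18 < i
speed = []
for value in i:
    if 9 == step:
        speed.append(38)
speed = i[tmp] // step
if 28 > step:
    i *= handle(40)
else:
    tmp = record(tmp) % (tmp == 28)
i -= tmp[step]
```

Transformed code:
tmp = 21 * 31
step = step - i // 34
tmp = print(i)
for i in tmp:
    step = step - tmp // i
i = 18 < i
speed = [38 for value in i if 9 == step]
speed = i[tmp] // step
if 28 > step:
    i = i * handle(40)
else:
    tmp = record(tmp) % (tmp == 28)
i = i - tmp[step]

tmp = record(tmp) % (tmp == 28)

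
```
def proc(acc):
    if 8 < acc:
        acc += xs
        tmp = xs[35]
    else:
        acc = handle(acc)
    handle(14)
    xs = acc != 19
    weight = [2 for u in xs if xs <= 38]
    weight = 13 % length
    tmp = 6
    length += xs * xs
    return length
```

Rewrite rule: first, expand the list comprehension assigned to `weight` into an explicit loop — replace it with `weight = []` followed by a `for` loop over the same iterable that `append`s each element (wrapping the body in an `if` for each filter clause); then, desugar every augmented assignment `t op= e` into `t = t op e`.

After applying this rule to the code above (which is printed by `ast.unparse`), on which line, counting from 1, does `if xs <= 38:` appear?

11

Transformed code:
def proc(acc):
    if 8 < acc:
        acc = acc + xs
        tmp = xs[35]
    else:
        acc = handle(acc)
    handle(14)
    xs = acc != 19
    weight = []
    for u in xs:
        if xs <= 38:
            weight.append(2)
    weight = 13 % length
    tmp = 6
    length = length + xs * xs
    return length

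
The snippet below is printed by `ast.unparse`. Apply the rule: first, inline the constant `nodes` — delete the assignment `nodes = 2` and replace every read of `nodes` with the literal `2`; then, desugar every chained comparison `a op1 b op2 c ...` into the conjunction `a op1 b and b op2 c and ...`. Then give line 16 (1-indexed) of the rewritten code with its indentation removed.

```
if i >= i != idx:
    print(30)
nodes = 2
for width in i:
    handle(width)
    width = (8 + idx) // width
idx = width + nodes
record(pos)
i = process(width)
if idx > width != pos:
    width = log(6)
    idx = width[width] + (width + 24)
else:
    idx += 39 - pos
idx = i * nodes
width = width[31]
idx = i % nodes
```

Transformed code:
if i >= i and i != idx:
    print(30)
for width in i:
    handle(width)
    width = (8 + idx) // width
idx = width + 2
record(pos)
i = process(width)
if idx > width and width != pos:
    width = log(6)
    idx = width[width] + (width + 24)
else:
    idx += 39 - pos
idx = i * 2
width = width[31]
idx = i % 2

idx = i % 2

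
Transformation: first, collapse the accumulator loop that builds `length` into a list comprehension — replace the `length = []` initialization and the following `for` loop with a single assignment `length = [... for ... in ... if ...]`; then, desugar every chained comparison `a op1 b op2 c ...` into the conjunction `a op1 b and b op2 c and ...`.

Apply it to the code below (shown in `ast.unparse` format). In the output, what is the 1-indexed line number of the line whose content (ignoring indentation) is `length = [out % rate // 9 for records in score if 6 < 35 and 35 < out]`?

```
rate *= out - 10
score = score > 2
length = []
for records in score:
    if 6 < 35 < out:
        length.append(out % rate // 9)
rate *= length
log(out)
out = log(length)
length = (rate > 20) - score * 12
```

Transformed code:
rate *= out - 10
score = score > 2
length = [out % rate // 9 for records in score if 6 < 35 and 35 < out]
rate *= length
log(out)
out = log(length)
length = (rate > 20) - score * 12

3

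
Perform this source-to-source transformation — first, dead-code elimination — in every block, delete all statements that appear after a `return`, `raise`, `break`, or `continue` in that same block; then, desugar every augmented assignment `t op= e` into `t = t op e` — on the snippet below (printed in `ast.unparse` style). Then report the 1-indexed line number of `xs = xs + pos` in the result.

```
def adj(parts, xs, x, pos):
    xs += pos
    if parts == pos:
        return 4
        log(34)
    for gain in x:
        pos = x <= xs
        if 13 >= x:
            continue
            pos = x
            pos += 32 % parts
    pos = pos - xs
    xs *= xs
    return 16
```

2

Transformed code:
def adj(parts, xs, x, pos):
    xs = xs + pos
    if parts == pos:
        return 4
    for gain in x:
        pos = x <= xs
        if 13 >= x:
            continue
    pos = pos - xs
    xs = xs * xs
    return 16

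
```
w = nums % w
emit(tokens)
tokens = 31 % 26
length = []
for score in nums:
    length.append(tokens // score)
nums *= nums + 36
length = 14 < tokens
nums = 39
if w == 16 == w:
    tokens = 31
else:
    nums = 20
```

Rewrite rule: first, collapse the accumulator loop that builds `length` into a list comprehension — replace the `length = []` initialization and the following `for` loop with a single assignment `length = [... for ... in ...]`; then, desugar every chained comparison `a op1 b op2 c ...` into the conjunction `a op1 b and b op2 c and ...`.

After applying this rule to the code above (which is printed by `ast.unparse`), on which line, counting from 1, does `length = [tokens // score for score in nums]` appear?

4

Transformed code:
w = nums % w
emit(tokens)
tokens = 31 % 26
length = [tokens // score for score in nums]
nums *= nums + 36
length = 14 < tokens
nums = 39
if w == 16 and 16 == w:
    tokens = 31
else:
    nums = 20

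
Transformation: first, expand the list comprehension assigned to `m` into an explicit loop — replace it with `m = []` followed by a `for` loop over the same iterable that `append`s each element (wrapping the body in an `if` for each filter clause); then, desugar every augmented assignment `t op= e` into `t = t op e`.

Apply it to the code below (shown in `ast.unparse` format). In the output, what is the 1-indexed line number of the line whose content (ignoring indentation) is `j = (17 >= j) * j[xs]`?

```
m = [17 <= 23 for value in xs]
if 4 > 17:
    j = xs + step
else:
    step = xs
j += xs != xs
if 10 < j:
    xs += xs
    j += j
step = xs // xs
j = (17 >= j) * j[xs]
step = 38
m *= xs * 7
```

13

Transformed code:
m = []
for value in xs:
    m.append(17 <= 23)
if 4 > 17:
    j = xs + step
else:
    step = xs
j = j + (xs != xs)
if 10 < j:
    xs = xs + xs
    j = j + j
step = xs // xs
j = (17 >= j) * j[xs]
step = 38
m = m * (xs * 7)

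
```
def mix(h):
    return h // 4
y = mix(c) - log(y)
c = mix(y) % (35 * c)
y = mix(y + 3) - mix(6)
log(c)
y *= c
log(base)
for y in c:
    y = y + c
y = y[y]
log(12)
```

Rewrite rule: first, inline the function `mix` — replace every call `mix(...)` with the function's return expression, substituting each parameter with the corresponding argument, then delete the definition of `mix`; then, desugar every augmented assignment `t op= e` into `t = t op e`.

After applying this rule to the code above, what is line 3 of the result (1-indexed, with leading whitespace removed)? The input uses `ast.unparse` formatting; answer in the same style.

Transformed code:
y = c // 4 - log(y)
c = y // 4 % (35 * c)
y = (y + 3) // 4 - 6 // 4
log(c)
y = y * c
log(base)
for y in c:
    y = y + c
y = y[y]
log(12)

y = (y + 3) // 4 - 6 // 4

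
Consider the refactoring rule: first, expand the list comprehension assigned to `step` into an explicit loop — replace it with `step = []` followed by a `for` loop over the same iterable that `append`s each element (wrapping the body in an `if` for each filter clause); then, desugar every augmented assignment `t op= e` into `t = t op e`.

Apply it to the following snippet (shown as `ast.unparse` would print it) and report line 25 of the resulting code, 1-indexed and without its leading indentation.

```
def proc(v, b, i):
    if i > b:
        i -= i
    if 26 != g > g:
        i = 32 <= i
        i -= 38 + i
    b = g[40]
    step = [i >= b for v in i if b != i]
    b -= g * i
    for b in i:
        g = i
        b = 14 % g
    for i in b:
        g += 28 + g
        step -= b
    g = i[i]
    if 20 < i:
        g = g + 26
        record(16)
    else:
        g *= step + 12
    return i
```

return i

Transformed code:
def proc(v, b, i):
    if i > b:
        i = i - i
    if 26 != g > g:
        i = 32 <= i
        i = i - (38 + i)
    b = g[40]
    step = []
    for v in i:
        if b != i:
            step.append(i >= b)
    b = b - g * i
    for b in i:
        g = i
        b = 14 % g
    for i in b:
        g = g + (28 + g)
        step = step - b
    g = i[i]
    if 20 < i:
        g = g + 26
        record(16)
    else:
        g = g * (step + 12)
    return i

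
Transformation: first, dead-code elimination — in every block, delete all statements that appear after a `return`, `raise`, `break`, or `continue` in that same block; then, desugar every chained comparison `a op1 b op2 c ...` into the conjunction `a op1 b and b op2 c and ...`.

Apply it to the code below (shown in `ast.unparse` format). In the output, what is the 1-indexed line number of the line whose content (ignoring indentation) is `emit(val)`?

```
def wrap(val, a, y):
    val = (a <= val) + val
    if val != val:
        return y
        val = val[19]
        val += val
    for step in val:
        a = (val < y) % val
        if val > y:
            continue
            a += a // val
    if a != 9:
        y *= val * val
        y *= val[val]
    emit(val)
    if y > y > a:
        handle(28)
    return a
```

12

Transformed code:
def wrap(val, a, y):
    val = (a <= val) + val
    if val != val:
        return y
    for step in val:
        a = (val < y) % val
        if val > y:
            continue
    if a != 9:
        y *= val * val
        y *= val[val]
    emit(val)
    if y > y and y > a:
        handle(28)
    return a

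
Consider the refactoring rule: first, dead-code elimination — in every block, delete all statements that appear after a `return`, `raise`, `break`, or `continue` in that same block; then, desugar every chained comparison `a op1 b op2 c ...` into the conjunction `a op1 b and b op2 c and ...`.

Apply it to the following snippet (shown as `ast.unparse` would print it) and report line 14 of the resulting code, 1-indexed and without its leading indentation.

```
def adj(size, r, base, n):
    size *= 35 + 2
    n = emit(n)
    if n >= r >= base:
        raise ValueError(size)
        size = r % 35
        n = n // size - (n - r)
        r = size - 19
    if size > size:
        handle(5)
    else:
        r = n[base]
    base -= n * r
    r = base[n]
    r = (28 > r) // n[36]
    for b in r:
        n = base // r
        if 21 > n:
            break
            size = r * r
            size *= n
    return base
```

Transformed code:
def adj(size, r, base, n):
    size *= 35 + 2
    n = emit(n)
    if n >= r and r >= base:
        raise ValueError(size)
    if size > size:
        handle(5)
    else:
        r = n[base]
    base -= n * r
    r = base[n]
    r = (28 > r) // n[36]
    for b in r:
        n = base // r
        if 21 > n:
            break
    return base

n = base // r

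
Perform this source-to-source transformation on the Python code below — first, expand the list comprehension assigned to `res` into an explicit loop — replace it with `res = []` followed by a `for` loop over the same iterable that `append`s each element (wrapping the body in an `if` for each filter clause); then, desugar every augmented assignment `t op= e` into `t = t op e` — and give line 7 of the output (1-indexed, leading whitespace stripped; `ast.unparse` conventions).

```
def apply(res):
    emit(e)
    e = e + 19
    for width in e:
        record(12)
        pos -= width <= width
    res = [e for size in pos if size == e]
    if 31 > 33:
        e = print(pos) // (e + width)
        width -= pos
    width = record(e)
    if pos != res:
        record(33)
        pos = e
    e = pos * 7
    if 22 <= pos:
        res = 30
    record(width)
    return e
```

Transformed code:
def apply(res):
    emit(e)
    e = e + 19
    for width in e:
        record(12)
        pos = pos - (width <= width)
    res = []
    for size in pos:
        if size == e:
            res.append(e)
    if 31 > 33:
        e = print(pos) // (e + width)
        width = width - pos
    width = record(e)
    if pos != res:
        record(33)
        pos = e
    e = pos * 7
    if 22 <= pos:
        res = 30
    record(width)
    return e

res = []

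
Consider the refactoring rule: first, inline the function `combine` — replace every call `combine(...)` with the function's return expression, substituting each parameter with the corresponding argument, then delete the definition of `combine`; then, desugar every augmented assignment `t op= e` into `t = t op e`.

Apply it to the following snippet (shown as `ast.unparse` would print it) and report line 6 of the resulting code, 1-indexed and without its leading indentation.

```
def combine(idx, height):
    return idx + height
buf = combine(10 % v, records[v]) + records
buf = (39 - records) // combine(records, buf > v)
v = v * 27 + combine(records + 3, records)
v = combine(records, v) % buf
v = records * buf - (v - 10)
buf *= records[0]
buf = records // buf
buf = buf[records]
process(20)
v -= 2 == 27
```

Transformed code:
buf = 10 % v + records[v] + records
buf = (39 - records) // (records + (buf > v))
v = v * 27 + (records + 3 + records)
v = (records + v) % buf
v = records * buf - (v - 10)
buf = buf * records[0]
buf = records // buf
buf = buf[records]
process(20)
v = v - (2 == 27)

buf = buf * records[0]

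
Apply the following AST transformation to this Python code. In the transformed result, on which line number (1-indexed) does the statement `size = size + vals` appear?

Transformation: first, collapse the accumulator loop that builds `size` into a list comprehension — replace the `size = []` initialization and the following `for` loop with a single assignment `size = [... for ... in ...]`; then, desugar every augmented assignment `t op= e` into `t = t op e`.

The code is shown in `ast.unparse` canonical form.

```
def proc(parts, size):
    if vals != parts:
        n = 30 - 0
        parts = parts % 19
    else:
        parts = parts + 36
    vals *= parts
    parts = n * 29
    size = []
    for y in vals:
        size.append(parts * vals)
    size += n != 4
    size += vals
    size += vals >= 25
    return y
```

11

Transformed code:
def proc(parts, size):
    if vals != parts:
        n = 30 - 0
        parts = parts % 19
    else:
        parts = parts + 36
    vals = vals * parts
    parts = n * 29
    size = [parts * vals for y in vals]
    size = size + (n != 4)
    size = size + vals
    size = size + (vals >= 25)
    return y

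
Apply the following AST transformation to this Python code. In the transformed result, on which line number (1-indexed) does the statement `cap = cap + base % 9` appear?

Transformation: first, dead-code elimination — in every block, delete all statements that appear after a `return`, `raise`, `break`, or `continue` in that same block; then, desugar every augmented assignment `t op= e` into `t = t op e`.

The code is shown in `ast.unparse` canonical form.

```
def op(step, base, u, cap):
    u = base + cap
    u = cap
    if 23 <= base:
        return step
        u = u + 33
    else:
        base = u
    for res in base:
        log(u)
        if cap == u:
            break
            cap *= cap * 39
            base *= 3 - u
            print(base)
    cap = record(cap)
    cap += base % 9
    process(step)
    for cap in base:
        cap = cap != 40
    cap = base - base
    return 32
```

Transformed code:
def op(step, base, u, cap):
    u = base + cap
    u = cap
    if 23 <= base:
        return step
    else:
        base = u
    for res in base:
        log(u)
        if cap == u:
            break
    cap = record(cap)
    cap = cap + base % 9
    process(step)
    for cap in base:
        cap = cap != 40
    cap = base - base
    return 32

13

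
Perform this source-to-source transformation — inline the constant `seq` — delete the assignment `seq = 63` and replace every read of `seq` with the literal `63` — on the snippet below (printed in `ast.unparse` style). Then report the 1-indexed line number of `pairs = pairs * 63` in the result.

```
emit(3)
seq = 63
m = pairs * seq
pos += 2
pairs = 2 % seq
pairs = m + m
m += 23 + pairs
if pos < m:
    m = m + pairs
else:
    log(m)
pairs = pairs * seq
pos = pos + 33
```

11

Transformed code:
emit(3)
m = pairs * 63
pos += 2
pairs = 2 % 63
pairs = m + m
m += 23 + pairs
if pos < m:
    m = m + pairs
else:
    log(m)
pairs = pairs * 63
pos = pos + 33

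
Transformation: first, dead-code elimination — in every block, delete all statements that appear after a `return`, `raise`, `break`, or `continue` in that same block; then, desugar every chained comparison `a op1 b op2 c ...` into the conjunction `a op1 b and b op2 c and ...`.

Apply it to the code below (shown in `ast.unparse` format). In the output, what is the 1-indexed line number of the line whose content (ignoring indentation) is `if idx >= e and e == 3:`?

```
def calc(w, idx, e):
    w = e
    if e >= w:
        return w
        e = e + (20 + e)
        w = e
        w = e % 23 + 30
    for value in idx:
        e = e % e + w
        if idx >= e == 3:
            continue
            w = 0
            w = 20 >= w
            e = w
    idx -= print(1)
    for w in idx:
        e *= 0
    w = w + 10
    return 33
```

Transformed code:
def calc(w, idx, e):
    w = e
    if e >= w:
        return w
    for value in idx:
        e = e % e + w
        if idx >= e and e == 3:
            continue
    idx -= print(1)
    for w in idx:
        e *= 0
    w = w + 10
    return 33

7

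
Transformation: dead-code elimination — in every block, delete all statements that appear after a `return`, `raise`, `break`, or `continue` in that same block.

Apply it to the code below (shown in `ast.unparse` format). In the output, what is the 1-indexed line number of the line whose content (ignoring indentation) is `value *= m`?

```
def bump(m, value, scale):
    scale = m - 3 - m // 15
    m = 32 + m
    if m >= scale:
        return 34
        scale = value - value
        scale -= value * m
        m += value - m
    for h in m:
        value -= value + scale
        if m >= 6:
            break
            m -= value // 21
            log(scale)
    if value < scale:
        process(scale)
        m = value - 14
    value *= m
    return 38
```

13

Transformed code:
def bump(m, value, scale):
    scale = m - 3 - m // 15
    m = 32 + m
    if m >= scale:
        return 34
    for h in m:
        value -= value + scale
        if m >= 6:
            break
    if value < scale:
        process(scale)
        m = value - 14
    value *= m
    return 38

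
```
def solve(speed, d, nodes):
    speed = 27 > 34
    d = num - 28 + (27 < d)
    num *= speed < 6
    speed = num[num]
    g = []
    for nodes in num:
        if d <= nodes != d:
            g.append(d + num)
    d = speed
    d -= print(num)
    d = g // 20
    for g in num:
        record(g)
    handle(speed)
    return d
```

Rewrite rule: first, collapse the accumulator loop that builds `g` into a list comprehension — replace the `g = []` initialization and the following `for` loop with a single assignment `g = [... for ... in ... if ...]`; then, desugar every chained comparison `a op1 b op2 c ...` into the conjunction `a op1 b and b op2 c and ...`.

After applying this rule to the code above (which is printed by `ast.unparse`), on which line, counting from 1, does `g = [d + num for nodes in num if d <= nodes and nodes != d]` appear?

Transformed code:
def solve(speed, d, nodes):
    speed = 27 > 34
    d = num - 28 + (27 < d)
    num *= speed < 6
    speed = num[num]
    g = [d + num for nodes in num if d <= nodes and nodes != d]
    d = speed
    d -= print(num)
    d = g // 20
    for g in num:
        record(g)
    handle(speed)
    return d

6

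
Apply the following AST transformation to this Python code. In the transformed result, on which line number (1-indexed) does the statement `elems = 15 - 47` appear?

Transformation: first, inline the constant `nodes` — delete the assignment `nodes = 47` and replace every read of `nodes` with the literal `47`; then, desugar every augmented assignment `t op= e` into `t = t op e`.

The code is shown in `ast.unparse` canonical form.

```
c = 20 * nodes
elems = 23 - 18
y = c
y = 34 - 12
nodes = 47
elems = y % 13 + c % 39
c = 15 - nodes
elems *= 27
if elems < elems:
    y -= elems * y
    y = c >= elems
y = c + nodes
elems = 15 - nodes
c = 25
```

12

Transformed code:
c = 20 * 47
elems = 23 - 18
y = c
y = 34 - 12
elems = y % 13 + c % 39
c = 15 - 47
elems = elems * 27
if elems < elems:
    y = y - elems * y
    y = c >= elems
y = c + 47
elems = 15 - 47
c = 25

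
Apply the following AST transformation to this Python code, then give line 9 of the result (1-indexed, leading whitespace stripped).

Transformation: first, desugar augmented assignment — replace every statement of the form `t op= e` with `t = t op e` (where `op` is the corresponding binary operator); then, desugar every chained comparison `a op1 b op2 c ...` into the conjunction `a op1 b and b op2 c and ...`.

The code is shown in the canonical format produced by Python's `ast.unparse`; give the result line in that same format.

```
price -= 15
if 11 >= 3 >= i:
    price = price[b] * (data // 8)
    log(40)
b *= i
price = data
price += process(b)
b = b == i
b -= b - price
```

Transformed code:
price = price - 15
if 11 >= 3 and 3 >= i:
    price = price[b] * (data // 8)
    log(40)
b = b * i
price = data
price = price + process(b)
b = b == i
b = b - (b - price)

b = b - (b - price)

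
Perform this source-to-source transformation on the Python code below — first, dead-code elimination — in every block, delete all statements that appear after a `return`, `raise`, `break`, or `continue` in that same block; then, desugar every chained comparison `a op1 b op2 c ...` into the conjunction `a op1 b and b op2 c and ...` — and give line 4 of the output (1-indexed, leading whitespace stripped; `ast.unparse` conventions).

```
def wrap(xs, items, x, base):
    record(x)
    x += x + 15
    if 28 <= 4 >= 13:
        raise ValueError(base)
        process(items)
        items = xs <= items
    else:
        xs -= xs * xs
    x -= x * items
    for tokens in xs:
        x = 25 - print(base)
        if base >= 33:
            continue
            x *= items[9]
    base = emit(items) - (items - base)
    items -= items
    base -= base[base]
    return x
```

Transformed code:
def wrap(xs, items, x, base):
    record(x)
    x += x + 15
    if 28 <= 4 and 4 >= 13:
        raise ValueError(base)
    else:
        xs -= xs * xs
    x -= x * items
    for tokens in xs:
        x = 25 - print(base)
        if base >= 33:
            continue
    base = emit(items) - (items - base)
    items -= items
    base -= base[base]
    return x

if 28 <= 4 and 4 >= 13:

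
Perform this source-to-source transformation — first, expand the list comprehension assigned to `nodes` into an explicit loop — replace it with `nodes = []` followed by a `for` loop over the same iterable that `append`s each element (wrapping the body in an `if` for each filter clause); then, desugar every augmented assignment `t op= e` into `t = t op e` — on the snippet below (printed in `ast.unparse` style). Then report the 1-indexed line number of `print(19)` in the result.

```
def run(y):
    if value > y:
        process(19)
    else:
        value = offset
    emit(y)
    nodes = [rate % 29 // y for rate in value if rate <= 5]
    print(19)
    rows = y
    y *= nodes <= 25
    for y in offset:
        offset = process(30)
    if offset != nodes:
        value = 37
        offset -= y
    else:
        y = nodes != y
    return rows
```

11

Transformed code:
def run(y):
    if value > y:
        process(19)
    else:
        value = offset
    emit(y)
    nodes = []
    for rate in value:
        if rate <= 5:
            nodes.append(rate % 29 // y)
    print(19)
    rows = y
    y = y * (nodes <= 25)
    for y in offset:
        offset = process(30)
    if offset != nodes:
        value = 37
        offset = offset - y
    else:
        y = nodes != y
    return rows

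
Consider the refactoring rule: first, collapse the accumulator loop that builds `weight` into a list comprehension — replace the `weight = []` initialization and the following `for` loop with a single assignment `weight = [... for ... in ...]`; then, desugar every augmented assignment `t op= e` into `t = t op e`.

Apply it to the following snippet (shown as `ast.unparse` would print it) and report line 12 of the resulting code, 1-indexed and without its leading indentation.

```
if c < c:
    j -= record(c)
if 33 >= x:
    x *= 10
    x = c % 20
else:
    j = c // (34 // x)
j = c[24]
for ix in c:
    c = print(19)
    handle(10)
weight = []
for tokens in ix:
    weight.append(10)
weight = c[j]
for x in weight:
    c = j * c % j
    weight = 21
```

weight = [10 for tokens in ix]

Transformed code:
if c < c:
    j = j - record(c)
if 33 >= x:
    x = x * 10
    x = c % 20
else:
    j = c // (34 // x)
j = c[24]
for ix in c:
    c = print(19)
    handle(10)
weight = [10 for tokens in ix]
weight = c[j]
for x in weight:
    c = j * c % j
    weight = 21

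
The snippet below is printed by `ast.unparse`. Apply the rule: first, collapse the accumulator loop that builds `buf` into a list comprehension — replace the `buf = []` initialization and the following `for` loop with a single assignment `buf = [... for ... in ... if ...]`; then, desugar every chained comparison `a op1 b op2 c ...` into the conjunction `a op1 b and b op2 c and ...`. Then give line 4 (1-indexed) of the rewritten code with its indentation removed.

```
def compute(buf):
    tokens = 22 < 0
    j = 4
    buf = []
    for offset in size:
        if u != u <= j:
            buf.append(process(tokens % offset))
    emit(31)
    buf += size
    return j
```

buf = [process(tokens % offset) for offset in size if u != u and u <= j]

Transformed code:
def compute(buf):
    tokens = 22 < 0
    j = 4
    buf = [process(tokens % offset) for offset in size if u != u and u <= j]
    emit(31)
    buf += size
    return j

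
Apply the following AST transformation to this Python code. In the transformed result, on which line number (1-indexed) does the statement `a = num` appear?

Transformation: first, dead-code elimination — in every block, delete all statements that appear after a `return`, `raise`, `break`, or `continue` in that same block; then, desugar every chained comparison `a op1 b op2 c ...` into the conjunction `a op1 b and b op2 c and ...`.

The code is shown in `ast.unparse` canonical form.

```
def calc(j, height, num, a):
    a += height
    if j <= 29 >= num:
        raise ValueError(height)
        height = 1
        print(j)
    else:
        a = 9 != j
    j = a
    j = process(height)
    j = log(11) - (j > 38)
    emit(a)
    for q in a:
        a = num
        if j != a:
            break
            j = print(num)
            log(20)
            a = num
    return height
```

Transformed code:
def calc(j, height, num, a):
    a += height
    if j <= 29 and 29 >= num:
        raise ValueError(height)
    else:
        a = 9 != j
    j = a
    j = process(height)
    j = log(11) - (j > 38)
    emit(a)
    for q in a:
        a = num
        if j != a:
            break
    return height

12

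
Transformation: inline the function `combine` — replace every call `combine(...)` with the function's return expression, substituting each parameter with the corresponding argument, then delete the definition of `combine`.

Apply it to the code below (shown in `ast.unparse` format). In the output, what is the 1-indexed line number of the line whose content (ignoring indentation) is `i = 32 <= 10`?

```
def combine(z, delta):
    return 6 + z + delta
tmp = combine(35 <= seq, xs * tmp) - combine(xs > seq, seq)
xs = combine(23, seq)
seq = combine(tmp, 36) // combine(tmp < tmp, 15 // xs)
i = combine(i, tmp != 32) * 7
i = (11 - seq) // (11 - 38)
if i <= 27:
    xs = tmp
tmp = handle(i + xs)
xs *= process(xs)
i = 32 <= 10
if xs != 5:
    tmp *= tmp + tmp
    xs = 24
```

Transformed code:
tmp = 6 + (35 <= seq) + xs * tmp - (6 + (xs > seq) + seq)
xs = 6 + 23 + seq
seq = (6 + tmp + 36) // (6 + (tmp < tmp) + 15 // xs)
i = (6 + i + (tmp != 32)) * 7
i = (11 - seq) // (11 - 38)
if i <= 27:
    xs = tmp
tmp = handle(i + xs)
xs *= process(xs)
i = 32 <= 10
if xs != 5:
    tmp *= tmp + tmp
    xs = 24

10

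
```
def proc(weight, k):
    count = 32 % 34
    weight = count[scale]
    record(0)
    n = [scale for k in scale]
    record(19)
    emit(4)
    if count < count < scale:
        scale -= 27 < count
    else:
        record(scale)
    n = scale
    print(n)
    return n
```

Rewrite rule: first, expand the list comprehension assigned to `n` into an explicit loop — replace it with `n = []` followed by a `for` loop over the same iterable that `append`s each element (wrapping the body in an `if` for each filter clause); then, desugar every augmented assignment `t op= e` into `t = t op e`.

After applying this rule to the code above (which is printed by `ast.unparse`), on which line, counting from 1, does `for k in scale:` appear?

Transformed code:
def proc(weight, k):
    count = 32 % 34
    weight = count[scale]
    record(0)
    n = []
    for k in scale:
        n.append(scale)
    record(19)
    emit(4)
    if count < count < scale:
        scale = scale - (27 < count)
    else:
        record(scale)
    n = scale
    print(n)
    return n

6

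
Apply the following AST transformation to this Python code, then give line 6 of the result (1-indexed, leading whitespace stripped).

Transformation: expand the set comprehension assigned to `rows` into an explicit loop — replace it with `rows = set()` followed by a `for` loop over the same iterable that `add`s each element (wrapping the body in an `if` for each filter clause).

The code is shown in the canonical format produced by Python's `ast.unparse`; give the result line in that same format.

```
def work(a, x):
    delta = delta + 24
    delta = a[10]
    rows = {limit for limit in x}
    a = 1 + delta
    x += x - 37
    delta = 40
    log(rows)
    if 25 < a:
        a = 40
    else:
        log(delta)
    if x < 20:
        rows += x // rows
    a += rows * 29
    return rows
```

rows.add(limit)

Transformed code:
def work(a, x):
    delta = delta + 24
    delta = a[10]
    rows = set()
    for limit in x:
        rows.add(limit)
    a = 1 + delta
    x += x - 37
    delta = 40
    log(rows)
    if 25 < a:
        a = 40
    else:
        log(delta)
    if x < 20:
        rows += x // rows
    a += rows * 29
    return rows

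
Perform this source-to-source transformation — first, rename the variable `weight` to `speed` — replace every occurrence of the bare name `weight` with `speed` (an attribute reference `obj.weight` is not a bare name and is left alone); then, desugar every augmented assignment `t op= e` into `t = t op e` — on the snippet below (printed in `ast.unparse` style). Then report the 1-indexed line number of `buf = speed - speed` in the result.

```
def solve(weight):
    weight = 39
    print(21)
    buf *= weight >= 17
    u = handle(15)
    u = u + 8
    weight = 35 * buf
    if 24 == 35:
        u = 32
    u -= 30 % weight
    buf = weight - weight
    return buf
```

11

Transformed code:
def solve(speed):
    speed = 39
    print(21)
    buf = buf * (speed >= 17)
    u = handle(15)
    u = u + 8
    speed = 35 * buf
    if 24 == 35:
        u = 32
    u = u - 30 % speed
    buf = speed - speed
    return buf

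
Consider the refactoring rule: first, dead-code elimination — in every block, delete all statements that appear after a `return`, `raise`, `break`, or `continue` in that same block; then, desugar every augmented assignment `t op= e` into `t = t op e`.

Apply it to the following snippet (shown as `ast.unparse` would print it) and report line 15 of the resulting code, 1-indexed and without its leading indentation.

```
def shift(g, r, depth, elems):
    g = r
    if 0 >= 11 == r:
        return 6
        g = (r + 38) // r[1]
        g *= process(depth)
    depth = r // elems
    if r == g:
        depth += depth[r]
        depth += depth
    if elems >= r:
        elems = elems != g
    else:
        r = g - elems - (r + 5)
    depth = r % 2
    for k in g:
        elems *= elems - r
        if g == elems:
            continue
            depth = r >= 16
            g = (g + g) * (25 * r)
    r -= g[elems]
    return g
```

Transformed code:
def shift(g, r, depth, elems):
    g = r
    if 0 >= 11 == r:
        return 6
    depth = r // elems
    if r == g:
        depth = depth + depth[r]
        depth = depth + depth
    if elems >= r:
        elems = elems != g
    else:
        r = g - elems - (r + 5)
    depth = r % 2
    for k in g:
        elems = elems * (elems - r)
        if g == elems:
            continue
    r = r - g[elems]
    return g

elems = elems * (elems - r)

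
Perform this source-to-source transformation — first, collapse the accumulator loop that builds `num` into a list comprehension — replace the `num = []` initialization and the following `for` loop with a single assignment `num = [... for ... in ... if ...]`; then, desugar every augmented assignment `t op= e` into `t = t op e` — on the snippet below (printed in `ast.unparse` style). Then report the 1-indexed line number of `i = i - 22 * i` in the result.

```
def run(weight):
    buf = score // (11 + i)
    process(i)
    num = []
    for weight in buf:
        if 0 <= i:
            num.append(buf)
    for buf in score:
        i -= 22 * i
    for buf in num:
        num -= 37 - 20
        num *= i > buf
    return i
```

6

Transformed code:
def run(weight):
    buf = score // (11 + i)
    process(i)
    num = [buf for weight in buf if 0 <= i]
    for buf in score:
        i = i - 22 * i
    for buf in num:
        num = num - (37 - 20)
        num = num * (i > buf)
    return i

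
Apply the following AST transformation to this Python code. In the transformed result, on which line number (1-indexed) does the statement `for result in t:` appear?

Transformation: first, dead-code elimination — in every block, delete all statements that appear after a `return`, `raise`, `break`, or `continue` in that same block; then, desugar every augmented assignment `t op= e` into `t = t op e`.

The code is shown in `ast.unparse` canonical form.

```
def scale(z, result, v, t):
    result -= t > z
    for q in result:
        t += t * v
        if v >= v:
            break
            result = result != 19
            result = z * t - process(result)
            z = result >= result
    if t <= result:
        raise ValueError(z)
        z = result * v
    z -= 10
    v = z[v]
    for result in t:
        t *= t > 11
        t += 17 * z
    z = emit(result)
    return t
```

11

Transformed code:
def scale(z, result, v, t):
    result = result - (t > z)
    for q in result:
        t = t + t * v
        if v >= v:
            break
    if t <= result:
        raise ValueError(z)
    z = z - 10
    v = z[v]
    for result in t:
        t = t * (t > 11)
        t = t + 17 * z
    z = emit(result)
    return t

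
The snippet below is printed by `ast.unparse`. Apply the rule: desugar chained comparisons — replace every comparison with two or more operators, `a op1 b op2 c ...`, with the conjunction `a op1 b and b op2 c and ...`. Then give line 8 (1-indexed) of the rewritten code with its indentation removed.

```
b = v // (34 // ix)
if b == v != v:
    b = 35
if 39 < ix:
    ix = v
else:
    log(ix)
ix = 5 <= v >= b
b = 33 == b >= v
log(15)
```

Transformed code:
b = v // (34 // ix)
if b == v and v != v:
    b = 35
if 39 < ix:
    ix = v
else:
    log(ix)
ix = 5 <= v and v >= b
b = 33 == b and b >= v
log(15)

ix = 5 <= v and v >= b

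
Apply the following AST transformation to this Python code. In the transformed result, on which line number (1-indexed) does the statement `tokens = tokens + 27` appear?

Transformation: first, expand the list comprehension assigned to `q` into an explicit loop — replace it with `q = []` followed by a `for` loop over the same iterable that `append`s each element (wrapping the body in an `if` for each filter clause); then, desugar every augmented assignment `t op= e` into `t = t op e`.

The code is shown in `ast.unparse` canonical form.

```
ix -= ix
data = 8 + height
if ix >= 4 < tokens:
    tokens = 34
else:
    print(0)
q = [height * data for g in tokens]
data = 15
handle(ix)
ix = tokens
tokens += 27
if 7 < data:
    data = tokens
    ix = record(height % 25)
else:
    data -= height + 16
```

Transformed code:
ix = ix - ix
data = 8 + height
if ix >= 4 < tokens:
    tokens = 34
else:
    print(0)
q = []
for g in tokens:
    q.append(height * data)
data = 15
handle(ix)
ix = tokens
tokens = tokens + 27
if 7 < data:
    data = tokens
    ix = record(height % 25)
else:
    data = data - (height + 16)

13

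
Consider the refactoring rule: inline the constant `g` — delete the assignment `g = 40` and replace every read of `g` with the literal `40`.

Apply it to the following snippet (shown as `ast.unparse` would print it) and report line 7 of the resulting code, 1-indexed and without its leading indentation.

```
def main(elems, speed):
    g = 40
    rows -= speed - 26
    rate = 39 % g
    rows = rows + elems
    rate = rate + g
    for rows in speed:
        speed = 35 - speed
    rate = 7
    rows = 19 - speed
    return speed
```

speed = 35 - speed

Transformed code:
def main(elems, speed):
    rows -= speed - 26
    rate = 39 % 40
    rows = rows + elems
    rate = rate + 40
    for rows in speed:
        speed = 35 - speed
    rate = 7
    rows = 19 - speed
    return speed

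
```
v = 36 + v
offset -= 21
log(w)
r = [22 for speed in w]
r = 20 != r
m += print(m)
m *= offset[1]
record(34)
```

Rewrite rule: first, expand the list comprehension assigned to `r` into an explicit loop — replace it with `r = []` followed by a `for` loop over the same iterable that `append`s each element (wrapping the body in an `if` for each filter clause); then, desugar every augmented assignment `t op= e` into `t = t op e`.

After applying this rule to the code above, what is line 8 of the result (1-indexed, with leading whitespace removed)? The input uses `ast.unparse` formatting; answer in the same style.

Transformed code:
v = 36 + v
offset = offset - 21
log(w)
r = []
for speed in w:
    r.append(22)
r = 20 != r
m = m + print(m)
m = m * offset[1]
record(34)

m = m + print(m)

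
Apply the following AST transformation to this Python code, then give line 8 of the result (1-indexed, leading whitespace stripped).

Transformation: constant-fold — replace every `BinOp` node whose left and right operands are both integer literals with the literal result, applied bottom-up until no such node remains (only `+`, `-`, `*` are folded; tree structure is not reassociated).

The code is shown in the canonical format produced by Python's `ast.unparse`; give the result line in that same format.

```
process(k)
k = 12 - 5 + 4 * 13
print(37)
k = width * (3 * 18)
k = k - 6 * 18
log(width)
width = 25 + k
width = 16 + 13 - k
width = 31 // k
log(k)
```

Transformed code:
process(k)
k = 59
print(37)
k = width * 54
k = k - 108
log(width)
width = 25 + k
width = 29 - k
width = 31 // k
log(k)

width = 29 - k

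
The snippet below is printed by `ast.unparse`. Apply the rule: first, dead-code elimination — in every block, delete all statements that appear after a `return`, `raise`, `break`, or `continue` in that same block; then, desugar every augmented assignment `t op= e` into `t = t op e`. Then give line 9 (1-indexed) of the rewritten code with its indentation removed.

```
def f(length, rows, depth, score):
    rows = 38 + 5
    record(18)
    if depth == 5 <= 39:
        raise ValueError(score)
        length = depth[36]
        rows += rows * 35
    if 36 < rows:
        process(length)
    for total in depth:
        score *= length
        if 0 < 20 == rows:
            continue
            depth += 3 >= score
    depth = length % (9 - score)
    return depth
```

Transformed code:
def f(length, rows, depth, score):
    rows = 38 + 5
    record(18)
    if depth == 5 <= 39:
        raise ValueError(score)
    if 36 < rows:
        process(length)
    for total in depth:
        score = score * length
        if 0 < 20 == rows:
            continue
    depth = length % (9 - score)
    return depth

score = score * length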